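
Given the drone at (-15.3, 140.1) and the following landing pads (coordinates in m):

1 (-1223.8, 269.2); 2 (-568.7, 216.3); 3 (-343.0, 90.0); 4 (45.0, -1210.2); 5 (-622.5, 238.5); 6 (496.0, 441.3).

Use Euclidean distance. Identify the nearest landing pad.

3

Distances from (-15.3, 140.1):
1: 1215.4 m
2: 558.6 m
3: 331.5 m
4: 1351.6 m
5: 615.1 m
6: 593.4 m
Minimum: 3 at 331.5 m.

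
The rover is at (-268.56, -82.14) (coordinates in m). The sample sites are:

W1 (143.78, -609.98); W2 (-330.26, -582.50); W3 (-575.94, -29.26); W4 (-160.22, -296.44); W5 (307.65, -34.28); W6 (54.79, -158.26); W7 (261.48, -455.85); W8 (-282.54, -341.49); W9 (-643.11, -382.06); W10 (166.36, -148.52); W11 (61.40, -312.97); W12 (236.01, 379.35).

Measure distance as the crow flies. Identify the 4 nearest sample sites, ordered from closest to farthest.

W4, W8, W3, W6

Distances from (-268.56, -82.14):
W1: 669.81 m
W2: 504.15 m
W3: 311.90 m
W4: 240.13 m
W5: 578.19 m
W6: 332.19 m
W7: 648.54 m
W8: 259.73 m
W9: 479.83 m
W10: 439.96 m
W11: 402.69 m
W12: 683.79 m
Sorted: W4 (240.13 m) < W8 (259.73 m) < W3 (311.90 m) < W6 (332.19 m) < W11 (402.69 m) < W10 (439.96 m) < …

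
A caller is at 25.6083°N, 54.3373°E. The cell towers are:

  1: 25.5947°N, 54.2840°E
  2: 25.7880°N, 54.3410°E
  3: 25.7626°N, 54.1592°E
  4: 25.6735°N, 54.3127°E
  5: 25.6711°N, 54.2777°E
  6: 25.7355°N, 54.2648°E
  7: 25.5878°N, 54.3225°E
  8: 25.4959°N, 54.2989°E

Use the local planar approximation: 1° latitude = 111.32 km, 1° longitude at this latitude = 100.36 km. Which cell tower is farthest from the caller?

3

Distances from 25.6083°N, 54.3373°E:
1: 5.5593 km
2: 20.0077 km
3: 24.7896 km
4: 7.6665 km
5: 9.2006 km
6: 15.9199 km
7: 2.7229 km
8: 13.0924 km
Maximum: 3 at 24.7896 km.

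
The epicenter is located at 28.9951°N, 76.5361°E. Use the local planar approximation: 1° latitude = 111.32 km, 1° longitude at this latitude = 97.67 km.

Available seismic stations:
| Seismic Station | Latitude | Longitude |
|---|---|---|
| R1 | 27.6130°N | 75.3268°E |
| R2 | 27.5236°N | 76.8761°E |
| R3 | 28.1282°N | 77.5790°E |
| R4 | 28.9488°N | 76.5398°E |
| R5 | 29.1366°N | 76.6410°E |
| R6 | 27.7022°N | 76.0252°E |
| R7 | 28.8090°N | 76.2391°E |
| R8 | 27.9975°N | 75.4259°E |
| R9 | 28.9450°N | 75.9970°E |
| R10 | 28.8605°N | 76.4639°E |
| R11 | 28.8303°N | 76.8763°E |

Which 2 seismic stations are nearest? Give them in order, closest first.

R4, R10

Distances from 28.9951°N, 76.5361°E:
R1: √((-1.3821·111.32)² + (-1.2093·97.67)²) = √(23671.475493 + 13950.522734) = 193.9639 km
R2: √((-1.4715·111.32)² + (0.3400·97.67)²) = √(26832.857742 + 1102.757981) = 167.1395 km
R3: √((-0.8669·111.32)² + (1.0429·97.67)²) = √(9312.888455 + 10375.468360) = 140.3152 km
R4: √((-0.0463·111.32)² + (0.0037·97.67)²) = √(26.564912 + 0.130595) = 5.1668 km
R5: √((0.1415·111.32)² + (0.1049·97.67)²) = √(248.118573 + 104.971971) = 18.7907 km
R6: √((-1.2929·111.32)² + (-0.5109·97.67)²) = √(20714.586395 + 2489.970380) = 152.3304 km
R7: √((-0.1861·111.32)² + (-0.2970·97.67)²) = √(429.179670 + 841.463484) = 35.6461 km
R8: √((-0.9976·111.32)² + (-1.1102·97.67)²) = √(12332.731495 + 11757.766236) = 155.2111 km
R9: √((-0.0501·111.32)² + (-0.5391·97.67)²) = √(31.104401 + 2772.432869) = 52.9484 km
R10: √((-0.1346·111.32)² + (-0.0722·97.67)²) = √(224.510427 + 49.727517) = 16.5601 km
R11: √((-0.1648·111.32)² + (0.3402·97.67)²) = √(336.558691 + 1104.055725) = 37.9554 km
Sorted: R4 (5.1668 km) < R10 (16.5601 km) < R5 (18.7907 km) < R7 (35.6461 km) < …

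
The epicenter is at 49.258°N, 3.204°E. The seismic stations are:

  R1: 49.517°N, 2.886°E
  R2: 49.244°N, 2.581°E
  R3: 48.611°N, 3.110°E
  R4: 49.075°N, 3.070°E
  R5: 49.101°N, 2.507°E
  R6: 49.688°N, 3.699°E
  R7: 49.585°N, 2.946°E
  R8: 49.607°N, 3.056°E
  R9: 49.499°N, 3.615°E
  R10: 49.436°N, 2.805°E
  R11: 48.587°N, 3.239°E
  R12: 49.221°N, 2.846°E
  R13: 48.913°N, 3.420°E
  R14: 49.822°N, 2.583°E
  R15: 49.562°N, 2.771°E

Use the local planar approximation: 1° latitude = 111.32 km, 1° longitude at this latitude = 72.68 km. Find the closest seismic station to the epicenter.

Distances from 49.258°N, 3.204°E:
R1: √((0.259·111.32)² + (-0.318·72.68)²) = √(831.27730 + 534.17564) = 36.952 km
R2: √((-0.014·111.32)² + (-0.623·72.68)²) = √(2.42886 + 2050.24580) = 45.306 km
R3: √((-0.647·111.32)² + (-0.094·72.68)²) = √(5187.46234 + 46.67513) = 72.347 km
R4: √((-0.183·111.32)² + (-0.134·72.68)²) = √(415.00046 + 94.85046) = 22.580 km
R5: √((-0.157·111.32)² + (-0.697·72.68)²) = √(305.45392 + 2566.22891) = 53.588 km
R6: √((0.430·111.32)² + (0.495·72.68)²) = √(2291.30713 + 1294.31575) = 59.880 km
R7: √((0.327·111.32)² + (-0.258·72.68)²) = √(1325.07939 + 351.61650) = 40.947 km
R8: √((0.349·111.32)² + (-0.148·72.68)²) = √(1509.37534 + 115.70530) = 40.312 km
R9: √((0.241·111.32)² + (0.411·72.68)²) = √(719.74802 + 892.30532) = 40.150 km
R10: √((0.178·111.32)² + (-0.399·72.68)²) = √(392.63264 + 840.96056) = 35.123 km
R11: √((-0.671·111.32)² + (0.035·72.68)²) = √(5579.45059 + 6.47092) = 74.739 km
R12: √((-0.037·111.32)² + (-0.358·72.68)²) = √(16.96484 + 677.01126) = 26.343 km
R13: √((-0.345·111.32)² + (0.216·72.68)²) = √(1474.97475 + 246.45483) = 41.490 km
R14: √((0.564·111.32)² + (-0.621·72.68)²) = √(3941.89093 + 2037.10323) = 77.324 km
R15: √((0.304·111.32)² + (-0.433·72.68)²) = √(1145.23223 + 990.38859) = 46.213 km
Minimum: R4 at 22.580 km.

R4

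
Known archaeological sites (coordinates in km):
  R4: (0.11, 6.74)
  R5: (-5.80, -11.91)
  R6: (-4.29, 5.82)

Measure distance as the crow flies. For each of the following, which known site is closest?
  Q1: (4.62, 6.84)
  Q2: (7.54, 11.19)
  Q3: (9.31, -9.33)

Q1 at (4.62, 6.84):
  R4: 4.51 km
  R5: 21.45 km
  R6: 8.97 km
  → nearest: R4 (4.51 km)
Q2 at (7.54, 11.19):
  R4: 8.66 km
  R5: 26.68 km
  R6: 12.99 km
  → nearest: R4 (8.66 km)
Q3 at (9.31, -9.33):
  R4: 18.52 km
  R5: 15.33 km
  R6: 20.36 km
  → nearest: R5 (15.33 km)

Q1→R4; Q2→R4; Q3→R5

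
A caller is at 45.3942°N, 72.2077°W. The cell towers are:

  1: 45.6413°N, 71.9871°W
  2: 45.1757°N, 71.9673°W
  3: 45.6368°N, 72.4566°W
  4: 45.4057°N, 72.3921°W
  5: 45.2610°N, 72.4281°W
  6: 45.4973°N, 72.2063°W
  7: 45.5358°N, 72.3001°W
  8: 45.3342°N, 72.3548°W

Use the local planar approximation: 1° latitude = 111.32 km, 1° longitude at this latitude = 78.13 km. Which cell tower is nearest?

Distances from 45.3942°N, 72.2077°W:
1: √((0.2471·111.32)² + (0.2206·78.13)²) = √(756.644511 + 297.061702) = 32.4608 km
2: √((-0.2185·111.32)² + (0.2404·78.13)²) = √(591.628760 + 352.780503) = 30.7312 km
3: √((0.2426·111.32)² + (-0.2489·78.13)²) = √(729.336567 + 378.168579) = 33.2792 km
4: √((0.0115·111.32)² + (-0.1844·78.13)²) = √(1.638861 + 207.566605) = 14.4639 km
5: √((-0.1332·111.32)² + (-0.2204·78.13)²) = √(219.864365 + 296.523303) = 22.7242 km
6: √((0.1031·111.32)² + (0.0014·78.13)²) = √(131.723641 + 0.011964) = 11.4776 km
7: √((0.1416·111.32)² + (-0.0924·78.13)²) = √(248.469395 + 52.117022) = 17.3374 km
8: √((-0.0600·111.32)² + (-0.1471·78.13)²) = √(44.611713 + 132.087279) = 13.2928 km
Minimum: 6 at 11.4776 km.

6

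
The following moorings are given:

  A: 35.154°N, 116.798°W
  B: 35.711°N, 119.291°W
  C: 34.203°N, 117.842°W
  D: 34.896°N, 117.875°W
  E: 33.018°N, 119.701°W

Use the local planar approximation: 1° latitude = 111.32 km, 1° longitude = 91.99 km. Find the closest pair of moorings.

C and D

Pairwise distances:
A–B: √((0.557·111.32)² + (-2.493·91.99)²) = √(3844.64979 + 52592.73967) = 237.566 km
A–C: √((-0.951·111.32)² + (-1.044·91.99)²) = √(11207.46598 + 9223.21293) = 142.936 km
A–D: √((-0.258·111.32)² + (-1.077·91.99)²) = √(824.87057 + 9815.50490) = 103.152 km
A–E: √((-2.136·111.32)² + (-2.903·91.99)²) = √(56539.10013 + 71314.08419) = 357.566 km
B–C: √((-1.508·111.32)² + (1.449·91.99)²) = √(28180.52491 + 17767.15981) = 214.354 km
B–D: √((-0.815·111.32)² + (1.416·91.99)²) = √(8231.17079 + 16967.10488) = 158.740 km
B–E: √((-2.693·111.32)² + (-0.410·91.99)²) = √(89870.90233 + 1422.48911) = 302.148 km
C–D: √((0.693·111.32)² + (-0.033·91.99)²) = √(5951.31400 + 9.21529) = 77.204 km
C–E: √((-1.185·111.32)² + (-1.859·91.99)²) = √(17401.35616 + 29244.21831) = 215.976 km
D–E: √((-1.878·111.32)² + (-1.826·91.99)²) = √(43705.64876 + 28215.17733) = 268.181 km
Closest pair: C–D at 77.204 km.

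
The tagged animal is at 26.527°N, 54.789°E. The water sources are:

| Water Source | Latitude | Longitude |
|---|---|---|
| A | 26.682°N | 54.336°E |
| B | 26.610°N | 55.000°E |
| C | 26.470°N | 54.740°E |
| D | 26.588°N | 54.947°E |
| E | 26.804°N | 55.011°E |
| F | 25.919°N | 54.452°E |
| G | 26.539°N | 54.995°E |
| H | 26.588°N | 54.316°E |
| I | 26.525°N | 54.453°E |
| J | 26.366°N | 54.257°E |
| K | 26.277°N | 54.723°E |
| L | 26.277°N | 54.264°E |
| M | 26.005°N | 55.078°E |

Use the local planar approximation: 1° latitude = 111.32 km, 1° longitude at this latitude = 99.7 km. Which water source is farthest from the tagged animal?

F

Distances from 26.527°N, 54.789°E:
A: 48.348 km
B: 22.976 km
C: 8.008 km
D: 17.154 km
E: 37.957 km
F: 75.563 km
G: 20.582 km
H: 47.644 km
I: 33.500 km
J: 55.987 km
K: 28.597 km
L: 59.281 km
M: 64.860 km
Maximum: F at 75.563 km.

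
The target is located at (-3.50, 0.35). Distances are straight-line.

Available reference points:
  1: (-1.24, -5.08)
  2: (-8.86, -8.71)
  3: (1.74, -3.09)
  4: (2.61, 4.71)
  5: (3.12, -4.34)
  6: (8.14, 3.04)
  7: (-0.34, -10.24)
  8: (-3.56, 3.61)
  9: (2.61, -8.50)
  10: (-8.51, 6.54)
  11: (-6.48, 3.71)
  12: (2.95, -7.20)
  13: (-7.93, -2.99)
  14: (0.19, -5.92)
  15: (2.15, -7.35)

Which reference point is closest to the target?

8

Distances from (-3.50, 0.35):
1: 5.88
2: 10.53
3: 6.27
4: 7.51
5: 8.11
6: 11.95
7: 11.05
8: 3.26
9: 10.75
10: 7.96
11: 4.49
12: 9.93
13: 5.55
14: 7.28
15: 9.55
Minimum: 8 at 3.26.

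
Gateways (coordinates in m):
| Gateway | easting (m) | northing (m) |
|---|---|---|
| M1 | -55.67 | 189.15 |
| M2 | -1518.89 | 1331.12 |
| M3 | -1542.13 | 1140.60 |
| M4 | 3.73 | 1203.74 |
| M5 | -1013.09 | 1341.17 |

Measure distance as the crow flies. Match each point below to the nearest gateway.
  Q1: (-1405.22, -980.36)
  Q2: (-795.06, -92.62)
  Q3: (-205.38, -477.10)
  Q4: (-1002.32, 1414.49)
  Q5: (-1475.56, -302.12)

Q1→M1; Q2→M1; Q3→M1; Q4→M5; Q5→M3

Q1 at (-1405.22, -980.36):
  M1: 1785.79 m
  M2: 2314.27 m
  M3: 2125.37 m
  M4: 2599.12 m
  M5: 2354.41 m
  → nearest: M1 (1785.79 m)
Q2 at (-795.06, -92.62):
  M1: 791.26 m
  M2: 1597.17 m
  M3: 1441.85 m
  M4: 1522.70 m
  M5: 1450.27 m
  → nearest: M1 (791.26 m)
Q3 at (-205.38, -477.10):
  M1: 682.86 m
  M2: 2234.94 m
  M3: 2098.54 m
  M4: 1693.80 m
  M5: 1989.60 m
  → nearest: M1 (682.86 m)
Q4 at (-1002.32, 1414.49):
  M1: 1548.42 m
  M2: 523.25 m
  M3: 605.32 m
  M4: 1027.89 m
  M5: 74.11 m
  → nearest: M5 (74.11 m)
Q5 at (-1475.56, -302.12):
  M1: 1502.48 m
  M2: 1633.81 m
  M3: 1444.26 m
  M4: 2110.90 m
  M5: 1707.13 m
  → nearest: M3 (1444.26 m)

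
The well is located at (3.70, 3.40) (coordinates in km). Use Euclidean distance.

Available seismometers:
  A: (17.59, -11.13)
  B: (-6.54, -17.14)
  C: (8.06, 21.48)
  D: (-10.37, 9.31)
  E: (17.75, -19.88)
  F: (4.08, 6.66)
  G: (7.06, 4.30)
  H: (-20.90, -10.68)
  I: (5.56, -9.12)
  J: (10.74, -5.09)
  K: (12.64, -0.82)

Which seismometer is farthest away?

H

Distances from (3.70, 3.40):
A: 20.10 km
B: 22.95 km
C: 18.60 km
D: 15.26 km
E: 27.19 km
F: 3.28 km
G: 3.48 km
H: 28.34 km
I: 12.66 km
J: 11.03 km
K: 9.89 km
Maximum: H at 28.34 km.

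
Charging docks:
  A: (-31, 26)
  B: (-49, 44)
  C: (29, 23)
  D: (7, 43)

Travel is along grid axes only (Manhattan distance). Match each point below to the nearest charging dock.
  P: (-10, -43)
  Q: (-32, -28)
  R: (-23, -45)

P at (-10, -43):
  A: |-21| + |69| = 21 + 69 = 90
  B: |-39| + |87| = 39 + 87 = 126
  C: |39| + |66| = 39 + 66 = 105
  D: |17| + |86| = 17 + 86 = 103
  → nearest: A (90)
Q at (-32, -28):
  A: |1| + |54| = 1 + 54 = 55
  B: |-17| + |72| = 17 + 72 = 89
  C: |61| + |51| = 61 + 51 = 112
  D: |39| + |71| = 39 + 71 = 110
  → nearest: A (55)
R at (-23, -45):
  A: |-8| + |71| = 8 + 71 = 79
  B: |-26| + |89| = 26 + 89 = 115
  C: |52| + |68| = 52 + 68 = 120
  D: |30| + |88| = 30 + 88 = 118
  → nearest: A (79)

P→A; Q→A; R→A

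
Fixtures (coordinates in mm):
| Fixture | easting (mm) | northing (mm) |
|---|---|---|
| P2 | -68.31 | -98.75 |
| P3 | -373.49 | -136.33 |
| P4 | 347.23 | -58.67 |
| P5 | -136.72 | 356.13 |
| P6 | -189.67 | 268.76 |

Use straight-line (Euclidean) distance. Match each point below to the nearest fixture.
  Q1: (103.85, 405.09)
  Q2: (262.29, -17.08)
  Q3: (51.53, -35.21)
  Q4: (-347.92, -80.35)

Q1→P5; Q2→P4; Q3→P2; Q4→P3

Q1 at (103.85, 405.09):
  P2: 532.44 mm
  P3: 721.80 mm
  P4: 523.74 mm
  P5: 245.50 mm
  P6: 323.64 mm
  → nearest: P5 (245.50 mm)
Q2 at (262.29, -17.08):
  P2: 340.54 mm
  P3: 646.87 mm
  P4: 94.58 mm
  P5: 546.35 mm
  P6: 534.76 mm
  → nearest: P4 (94.58 mm)
Q3 at (51.53, -35.21):
  P2: 135.64 mm
  P3: 436.88 mm
  P4: 296.63 mm
  P5: 434.26 mm
  P6: 388.04 mm
  → nearest: P2 (135.64 mm)
Q4 at (-347.92, -80.35):
  P2: 280.21 mm
  P3: 61.54 mm
  P4: 695.49 mm
  P5: 484.89 mm
  P6: 383.30 mm
  → nearest: P3 (61.54 mm)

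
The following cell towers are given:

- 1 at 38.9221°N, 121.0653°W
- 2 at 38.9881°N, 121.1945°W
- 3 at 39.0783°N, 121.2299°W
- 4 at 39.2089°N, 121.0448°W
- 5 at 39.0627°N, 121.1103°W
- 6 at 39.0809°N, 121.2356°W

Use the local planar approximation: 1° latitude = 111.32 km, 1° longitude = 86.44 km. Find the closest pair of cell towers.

3 and 6

Pairwise distances:
3–6: 0.5714 km
3–5: 10.4831 km
2–3: 10.4970 km
2–6: 10.9243 km
5–6: 11.0188 km
2–5: 11.0425 km
1–2: 13.3681 km
1–5: 16.1277 km
4–5: 17.2317 km
3–4: 21.6187 km
4–6: 21.7955 km
1–3: 22.4674 km
1–6: 23.0043 km
2–4: 27.7776 km
1–4: 31.9757 km
Closest pair: 3–6 at 0.5714 km.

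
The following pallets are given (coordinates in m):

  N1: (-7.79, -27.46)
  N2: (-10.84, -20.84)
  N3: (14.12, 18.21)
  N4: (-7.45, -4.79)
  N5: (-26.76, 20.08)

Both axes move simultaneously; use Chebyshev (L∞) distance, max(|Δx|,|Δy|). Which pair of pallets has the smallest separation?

N1 and N2

Pairwise distances:
N1–N2: 6.62 m
N1–N3: 45.67 m
N1–N4: 22.67 m
N1–N5: 47.54 m
N2–N3: 39.05 m
N2–N4: 16.05 m
N2–N5: 40.92 m
N3–N4: 23.00 m
N3–N5: 40.88 m
N4–N5: 24.87 m
Closest pair: N1–N2 at 6.62 m.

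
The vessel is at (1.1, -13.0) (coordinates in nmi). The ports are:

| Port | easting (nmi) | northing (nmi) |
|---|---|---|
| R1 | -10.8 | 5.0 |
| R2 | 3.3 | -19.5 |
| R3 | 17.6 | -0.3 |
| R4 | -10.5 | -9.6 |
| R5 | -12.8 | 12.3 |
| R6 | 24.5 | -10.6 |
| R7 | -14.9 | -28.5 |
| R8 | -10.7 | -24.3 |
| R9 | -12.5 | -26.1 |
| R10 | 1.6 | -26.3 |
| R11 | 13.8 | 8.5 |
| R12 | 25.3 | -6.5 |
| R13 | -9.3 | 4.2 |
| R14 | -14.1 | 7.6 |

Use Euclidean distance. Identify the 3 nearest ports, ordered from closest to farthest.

Distances from (1.1, -13.0):
R1: √((-11.9)² + (18.0)²) = √(141.610 + 324.000) = 21.6 nmi
R2: √((2.2)² + (-6.5)²) = √(4.840 + 42.250) = 6.9 nmi
R3: √((16.5)² + (12.7)²) = √(272.250 + 161.290) = 20.8 nmi
R4: √((-11.6)² + (3.4)²) = √(134.560 + 11.560) = 12.1 nmi
R5: √((-13.9)² + (25.3)²) = √(193.210 + 640.090) = 28.9 nmi
R6: √((23.4)² + (2.4)²) = √(547.560 + 5.760) = 23.5 nmi
R7: √((-16.0)² + (-15.5)²) = √(256.000 + 240.250) = 22.3 nmi
R8: √((-11.8)² + (-11.3)²) = √(139.240 + 127.690) = 16.3 nmi
R9: √((-13.6)² + (-13.1)²) = √(184.960 + 171.610) = 18.9 nmi
R10: √((0.5)² + (-13.3)²) = √(0.250 + 176.890) = 13.3 nmi
R11: √((12.7)² + (21.5)²) = √(161.290 + 462.250) = 25.0 nmi
R12: √((24.2)² + (6.5)²) = √(585.640 + 42.250) = 25.1 nmi
R13: √((-10.4)² + (17.2)²) = √(108.160 + 295.840) = 20.1 nmi
R14: √((-15.2)² + (20.6)²) = √(231.040 + 424.360) = 25.6 nmi
Sorted: R2 (6.9 nmi) < R4 (12.1 nmi) < R10 (13.3 nmi) < R8 (16.3 nmi) < R9 (18.9 nmi) < …

R2, R4, R10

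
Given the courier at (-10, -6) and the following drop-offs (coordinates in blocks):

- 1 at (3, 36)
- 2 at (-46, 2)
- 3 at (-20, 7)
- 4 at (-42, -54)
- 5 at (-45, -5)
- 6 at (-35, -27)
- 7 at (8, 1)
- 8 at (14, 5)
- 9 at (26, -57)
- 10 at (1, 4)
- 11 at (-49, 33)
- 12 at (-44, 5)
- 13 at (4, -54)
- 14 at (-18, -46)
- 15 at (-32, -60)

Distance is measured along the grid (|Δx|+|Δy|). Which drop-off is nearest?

Distances from (-10, -6):
1: 55 blocks
2: 44 blocks
3: 23 blocks
4: 80 blocks
5: 36 blocks
6: 46 blocks
7: 25 blocks
8: 35 blocks
9: 87 blocks
10: 21 blocks
11: 78 blocks
12: 45 blocks
13: 62 blocks
14: 48 blocks
15: 76 blocks
Minimum: 10 at 21 blocks.

10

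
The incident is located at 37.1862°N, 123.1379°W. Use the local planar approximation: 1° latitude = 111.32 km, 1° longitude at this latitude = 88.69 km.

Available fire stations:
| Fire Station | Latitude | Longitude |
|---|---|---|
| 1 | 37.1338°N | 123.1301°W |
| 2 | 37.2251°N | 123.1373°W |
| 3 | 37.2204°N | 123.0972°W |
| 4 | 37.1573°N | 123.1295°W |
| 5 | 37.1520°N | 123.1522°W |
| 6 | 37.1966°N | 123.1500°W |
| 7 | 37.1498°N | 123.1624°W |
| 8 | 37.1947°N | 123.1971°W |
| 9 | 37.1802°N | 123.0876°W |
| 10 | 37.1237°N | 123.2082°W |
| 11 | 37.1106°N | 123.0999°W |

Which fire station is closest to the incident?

6

Distances from 37.1862°N, 123.1379°W:
1: √((-0.0524·111.32)² + (0.0078·88.69)²) = √(34.025849 + 0.478562) = 5.8740 km
2: √((0.0389·111.32)² + (0.0006·88.69)²) = √(18.751914 + 0.002832) = 4.3307 km
3: √((0.0342·111.32)² + (0.0407·88.69)²) = √(14.494345 + 13.029811) = 5.2463 km
4: √((-0.0289·111.32)² + (0.0084·88.69)²) = √(10.350041 + 0.555019) = 3.3023 km
5: √((-0.0342·111.32)² + (-0.0143·88.69)²) = √(14.494345 + 1.608501) = 4.0128 km
6: √((0.0104·111.32)² + (-0.0121·88.69)²) = √(1.340334 + 1.151649) = 1.5786 km
7: √((-0.0364·111.32)² + (-0.0245·88.69)²) = √(16.419093 + 4.721516) = 4.5979 km
8: √((0.0085·111.32)² + (-0.0592·88.69)²) = √(0.895332 + 27.567204) = 5.3350 km
9: √((-0.0060·111.32)² + (0.0503·88.69)²) = √(0.446117 + 19.901476) = 4.5108 km
10: √((-0.0625·111.32)² + (-0.0703·88.69)²) = √(48.406806 + 38.874065) = 9.3424 km
11: √((-0.0756·111.32)² + (0.0380·88.69)²) = √(70.825555 + 11.358383) = 9.0655 km
Minimum: 6 at 1.5786 km.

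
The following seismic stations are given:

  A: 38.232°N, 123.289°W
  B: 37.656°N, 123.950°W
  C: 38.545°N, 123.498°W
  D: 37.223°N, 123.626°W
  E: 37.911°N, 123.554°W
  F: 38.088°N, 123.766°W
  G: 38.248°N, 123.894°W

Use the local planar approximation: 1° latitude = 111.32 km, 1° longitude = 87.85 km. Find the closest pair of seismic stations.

F and G

Pairwise distances:
A–B: 86.507 km
A–C: 39.385 km
A–D: 116.158 km
A–E: 42.648 km
A–F: 44.866 km
A–G: 53.179 km
B–C: 106.633 km
B–D: 55.978 km
B–E: 44.900 km
B–F: 50.734 km
B–G: 66.085 km
C–D: 147.594 km
C–E: 70.748 km
C–F: 56.057 km
C–G: 47.993 km
D–E: 76.849 km
D–F: 97.074 km
D–G: 116.507 km
E–F: 27.113 km
E–G: 47.953 km
F–G: 21.064 km
Closest pair: F–G at 21.064 km.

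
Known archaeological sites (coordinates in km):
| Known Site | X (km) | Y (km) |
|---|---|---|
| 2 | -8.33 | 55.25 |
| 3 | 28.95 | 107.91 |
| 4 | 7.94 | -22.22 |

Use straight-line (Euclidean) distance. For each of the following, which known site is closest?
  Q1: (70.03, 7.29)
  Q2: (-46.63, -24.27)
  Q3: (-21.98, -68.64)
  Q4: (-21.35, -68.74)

Q1→4; Q2→4; Q3→4; Q4→4

Q1 at (70.03, 7.29):
  2: 91.87 km
  3: 108.68 km
  4: 68.75 km
  → nearest: 4 (68.75 km)
Q2 at (-46.63, -24.27):
  2: 88.26 km
  3: 152.26 km
  4: 54.61 km
  → nearest: 4 (54.61 km)
Q3 at (-21.98, -68.64):
  2: 124.64 km
  3: 183.75 km
  4: 55.23 km
  → nearest: 4 (55.23 km)
Q4 at (-21.35, -68.74):
  2: 124.67 km
  3: 183.67 km
  4: 54.97 km
  → nearest: 4 (54.97 km)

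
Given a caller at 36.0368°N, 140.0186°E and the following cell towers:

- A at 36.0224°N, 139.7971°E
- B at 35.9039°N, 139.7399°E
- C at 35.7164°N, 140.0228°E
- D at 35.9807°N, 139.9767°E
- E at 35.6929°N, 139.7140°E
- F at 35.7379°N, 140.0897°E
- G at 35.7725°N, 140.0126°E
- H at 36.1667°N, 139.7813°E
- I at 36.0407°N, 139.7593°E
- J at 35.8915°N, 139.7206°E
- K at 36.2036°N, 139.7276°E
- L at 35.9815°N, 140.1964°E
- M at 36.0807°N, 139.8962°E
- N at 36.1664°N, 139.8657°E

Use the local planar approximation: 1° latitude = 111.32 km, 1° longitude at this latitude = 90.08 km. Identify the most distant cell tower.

E

Distances from 36.0368°N, 140.0186°E:
A: √((-0.0144·111.32)² + (-0.2215·90.08)²) = √(2.569635 + 398.111035) = 20.0170 km
B: √((-0.1329·111.32)² + (-0.2787·90.08)²) = √(218.875100 + 630.275887) = 29.1402 km
C: √((-0.3204·111.32)² + (0.0042·90.08)²) = √(1272.129753 + 0.143138) = 35.6689 km
D: √((-0.0561·111.32)² + (-0.0419·90.08)²) = √(39.000674 + 14.245733) = 7.2970 km
E: √((-0.3439·111.32)² + (-0.3046·90.08)²) = √(1465.584108 + 752.864039) = 47.1004 km
F: √((-0.2989·111.32)² + (0.0711·90.08)²) = √(1107.128997 + 41.020028) = 33.8843 km
G: √((-0.2643·111.32)² + (-0.0060·90.08)²) = √(865.646787 + 0.292119) = 29.4268 km
H: √((0.1299·111.32)² + (-0.2373·90.08)²) = √(209.105135 + 456.932692) = 25.8077 km
I: √((0.0039·111.32)² + (-0.2593·90.08)²) = √(0.188484 + 545.584205) = 23.3618 km
J: √((-0.1453·111.32)² + (-0.2980·90.08)²) = √(261.624026 + 720.591746) = 31.3403 km
K: √((0.1668·111.32)² + (-0.2910·90.08)²) = √(344.777160 + 687.136048) = 32.1234 km
L: √((-0.0553·111.32)² + (0.1778·90.08)²) = √(37.896287 + 256.519431) = 17.1585 km
M: √((0.0439·111.32)² + (-0.1224·90.08)²) = √(23.882261 + 121.568089) = 12.0603 km
N: √((0.1296·111.32)² + (-0.1529·90.08)²) = √(208.140406 + 189.701920) = 19.9460 km
Maximum: E at 47.1004 km.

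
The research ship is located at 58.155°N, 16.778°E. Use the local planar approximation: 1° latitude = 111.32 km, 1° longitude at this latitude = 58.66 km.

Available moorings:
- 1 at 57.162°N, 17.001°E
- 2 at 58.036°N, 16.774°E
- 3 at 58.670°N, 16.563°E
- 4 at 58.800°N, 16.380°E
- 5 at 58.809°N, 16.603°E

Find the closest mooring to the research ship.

2

Distances from 58.155°N, 16.778°E:
1: 111.312 km
2: 13.249 km
3: 58.701 km
4: 75.502 km
5: 73.523 km
Minimum: 2 at 13.249 km.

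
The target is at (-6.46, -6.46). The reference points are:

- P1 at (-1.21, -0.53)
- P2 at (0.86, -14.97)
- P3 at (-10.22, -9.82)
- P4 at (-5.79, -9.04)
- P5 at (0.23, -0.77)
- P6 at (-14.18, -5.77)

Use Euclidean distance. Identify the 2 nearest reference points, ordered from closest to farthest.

Distances from (-6.46, -6.46):
P1: 7.92
P2: 11.23
P3: 5.04
P4: 2.67
P5: 8.78
P6: 7.75
Sorted: P4 (2.67) < P3 (5.04) < P6 (7.75) < P1 (7.92) < …

P4, P3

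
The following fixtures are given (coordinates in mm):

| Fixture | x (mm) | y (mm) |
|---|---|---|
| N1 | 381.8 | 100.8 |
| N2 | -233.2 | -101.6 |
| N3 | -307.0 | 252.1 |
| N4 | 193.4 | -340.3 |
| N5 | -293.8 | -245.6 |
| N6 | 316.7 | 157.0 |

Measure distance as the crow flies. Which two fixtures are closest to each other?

N1 and N6

Pairwise distances:
N1–N2: √((-615.0)² + (-202.4)²) = √(378225.000 + 40965.760) = 647.4 mm
N1–N3: √((-688.8)² + (151.3)²) = √(474445.440 + 22891.690) = 705.2 mm
N1–N4: √((-188.4)² + (-441.1)²) = √(35494.560 + 194569.210) = 479.6 mm
N1–N5: √((-675.6)² + (-346.4)²) = √(456435.360 + 119992.960) = 759.2 mm
N1–N6: √((-65.1)² + (56.2)²) = √(4238.010 + 3158.440) = 86.0 mm
N2–N3: √((-73.8)² + (353.7)²) = √(5446.440 + 125103.690) = 361.3 mm
N2–N4: √((426.6)² + (-238.7)²) = √(181987.560 + 56977.690) = 488.8 mm
N2–N5: √((-60.6)² + (-144.0)²) = √(3672.360 + 20736.000) = 156.2 mm
N2–N6: √((549.9)² + (258.6)²) = √(302390.010 + 66873.960) = 607.7 mm
N3–N4: √((500.4)² + (-592.4)²) = √(250400.160 + 350937.760) = 775.5 mm
N3–N5: √((13.2)² + (-497.7)²) = √(174.240 + 247705.290) = 497.9 mm
N3–N6: √((623.7)² + (-95.1)²) = √(389001.690 + 9044.010) = 630.9 mm
N4–N5: √((-487.2)² + (94.7)²) = √(237363.840 + 8968.090) = 496.3 mm
N4–N6: √((123.3)² + (497.3)²) = √(15202.890 + 247307.290) = 512.4 mm
N5–N6: √((610.5)² + (402.6)²) = √(372710.250 + 162086.760) = 731.3 mm
Closest pair: N1–N6 at 86.0 mm.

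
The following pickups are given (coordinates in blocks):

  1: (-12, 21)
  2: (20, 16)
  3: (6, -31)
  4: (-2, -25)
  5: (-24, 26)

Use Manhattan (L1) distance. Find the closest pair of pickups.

Pairwise distances:
3–4: |-8| + |6| = 8 + 6 = 14 blocks
1–5: |-12| + |5| = 12 + 5 = 17 blocks
1–2: |32| + |-5| = 32 + 5 = 37 blocks
2–5: |-44| + |10| = 44 + 10 = 54 blocks
1–4: |10| + |-46| = 10 + 46 = 56 blocks
2–3: |-14| + |-47| = 14 + 47 = 61 blocks
2–4: |-22| + |-41| = 22 + 41 = 63 blocks
1–3: |18| + |-52| = 18 + 52 = 70 blocks
4–5: |-22| + |51| = 22 + 51 = 73 blocks
3–5: |-30| + |57| = 30 + 57 = 87 blocks
Closest pair: 3–4 at 14 blocks.

3 and 4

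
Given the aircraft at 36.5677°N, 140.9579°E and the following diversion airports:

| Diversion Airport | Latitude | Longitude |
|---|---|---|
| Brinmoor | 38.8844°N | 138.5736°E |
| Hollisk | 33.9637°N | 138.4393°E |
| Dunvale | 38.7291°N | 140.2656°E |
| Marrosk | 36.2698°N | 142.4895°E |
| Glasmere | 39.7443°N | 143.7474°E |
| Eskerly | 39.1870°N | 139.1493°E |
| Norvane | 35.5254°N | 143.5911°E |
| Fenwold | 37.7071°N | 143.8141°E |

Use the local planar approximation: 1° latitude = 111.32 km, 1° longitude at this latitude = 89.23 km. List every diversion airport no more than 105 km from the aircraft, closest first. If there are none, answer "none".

Distances from 36.5677°N, 140.9579°E:
Brinmoor: √((2.3167·111.32)² + (-2.3843·89.23)²) = √(66509.853720 + 45263.025871) = 334.3245 km
Hollisk: √((-2.6040·111.32)² + (-2.5186·89.23)²) = √(84028.837460 + 50505.675496) = 366.7895 km
Dunvale: √((2.1614·111.32)² + (-0.6923·89.23)²) = √(57891.751547 + 3816.018304) = 248.4105 km
Marrosk: √((-0.2979·111.32)² + (1.5316·89.23)²) = √(1099.733366 + 18677.231480) = 140.6306 km
Glasmere: √((3.1766·111.32)² + (2.7895·89.23)²) = √(125046.476372 + 61954.736963) = 432.4364 km
Eskerly: √((2.6193·111.32)² + (-1.8086·89.23)²) = √(85019.173984 + 26043.949165) = 333.2613 km
Norvane: √((-1.0423·111.32)² + (2.6332·89.23)²) = √(13462.690784 + 55206.406485) = 262.0479 km
Fenwold: √((1.1394·111.32)² + (2.8562·89.23)²) = √(16087.880273 + 64952.970218) = 284.6767 km
Threshold 105 km: none within range.

none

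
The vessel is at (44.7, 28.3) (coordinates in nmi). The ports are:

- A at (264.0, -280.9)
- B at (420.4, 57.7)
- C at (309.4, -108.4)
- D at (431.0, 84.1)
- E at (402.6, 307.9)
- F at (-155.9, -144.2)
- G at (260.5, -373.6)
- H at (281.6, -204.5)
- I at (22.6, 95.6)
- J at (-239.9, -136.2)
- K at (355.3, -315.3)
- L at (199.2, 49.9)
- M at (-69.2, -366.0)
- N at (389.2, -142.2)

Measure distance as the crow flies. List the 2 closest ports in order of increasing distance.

I, L

Distances from (44.7, 28.3):
A: √((219.3)² + (-309.2)²) = √(48092.490 + 95604.640) = 379.1 nmi
B: √((375.7)² + (29.4)²) = √(141150.490 + 864.360) = 376.8 nmi
C: √((264.7)² + (-136.7)²) = √(70066.090 + 18686.890) = 297.9 nmi
D: √((386.3)² + (55.8)²) = √(149227.690 + 3113.640) = 390.3 nmi
E: √((357.9)² + (279.6)²) = √(128092.410 + 78176.160) = 454.2 nmi
F: √((-200.6)² + (-172.5)²) = √(40240.360 + 29756.250) = 264.6 nmi
G: √((215.8)² + (-401.9)²) = √(46569.640 + 161523.610) = 456.2 nmi
H: √((236.9)² + (-232.8)²) = √(56121.610 + 54195.840) = 332.1 nmi
I: √((-22.1)² + (67.3)²) = √(488.410 + 4529.290) = 70.8 nmi
J: √((-284.6)² + (-164.5)²) = √(80997.160 + 27060.250) = 328.7 nmi
K: √((310.6)² + (-343.6)²) = √(96472.360 + 118060.960) = 463.2 nmi
L: √((154.5)² + (21.6)²) = √(23870.250 + 466.560) = 156.0 nmi
M: √((-113.9)² + (-394.3)²) = √(12973.210 + 155472.490) = 410.4 nmi
N: √((344.5)² + (-170.5)²) = √(118680.250 + 29070.250) = 384.4 nmi
Sorted: I (70.8 nmi) < L (156.0 nmi) < F (264.6 nmi) < C (297.9 nmi) < …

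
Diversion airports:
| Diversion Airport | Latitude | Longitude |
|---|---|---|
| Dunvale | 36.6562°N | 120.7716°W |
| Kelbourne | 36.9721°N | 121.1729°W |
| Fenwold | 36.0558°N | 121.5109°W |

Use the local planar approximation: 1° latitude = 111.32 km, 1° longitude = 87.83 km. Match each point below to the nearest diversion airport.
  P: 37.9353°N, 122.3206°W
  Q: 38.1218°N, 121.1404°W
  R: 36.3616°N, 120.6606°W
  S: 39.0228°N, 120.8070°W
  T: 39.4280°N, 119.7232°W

P at 37.9353°N, 122.3206°W:
  Dunvale: √((-1.2791·111.32)² + (1.5490·87.83)²) = √(20274.744650 + 18509.240609) = 196.9365 km
  Kelbourne: √((-0.9632·111.32)² + (1.1477·87.83)²) = √(11496.862654 + 10161.142192) = 147.1666 km
  Fenwold: √((-1.8795·111.32)² + (0.8097·87.83)²) = √(43775.493969 + 5057.478487) = 220.9818 km
  → nearest: Kelbourne (147.1666 km)
Q at 38.1218°N, 121.1404°W:
  Dunvale: √((-1.4656·111.32)² + (0.3688·87.83)²) = √(26618.115670 + 1049.222488) = 166.3350 km
  Kelbourne: √((-1.1497·111.32)² + (-0.0325·87.83)²) = √(16380.058861 + 8.148028) = 128.0164 km
  Fenwold: √((-2.0660·111.32)² + (-0.3705·87.83)²) = √(52894.075366 + 1058.917657) = 232.2778 km
  → nearest: Kelbourne (128.0164 km)
R at 36.3616°N, 120.6606°W:
  Dunvale: √((0.2946·111.32)² + (-0.1110·87.83)²) = √(1075.503629 + 95.045536) = 34.2133 km
  Kelbourne: √((0.6105·111.32)² + (-0.5123·87.83)²) = √(4618.678492 + 2024.577832) = 81.5062 km
  Fenwold: √((-0.3058·111.32)² + (-0.8503·87.83)²) = √(1158.834343 + 5577.378570) = 82.0744 km
  → nearest: Dunvale (34.2133 km)
S at 39.0228°N, 120.8070°W:
  Dunvale: √((-2.3666·111.32)² + (0.0354·87.83)²) = √(69405.856133 + 9.667013) = 263.4683 km
  Kelbourne: √((-2.0507·111.32)² + (-0.3659·87.83)²) = √(52113.549957 + 1032.786576) = 230.5349 km
  Fenwold: √((-2.9670·111.32)² + (-0.7039·87.83)²) = √(109089.132448 + 3822.149727) = 336.0227 km
  → nearest: Kelbourne (230.5349 km)
T at 39.4280°N, 119.7232°W:
  Dunvale: √((-2.7718·111.32)² + (-1.0484·87.83)²) = √(95207.284016 + 8478.905404) = 322.0034 km
  Kelbourne: √((-2.4559·111.32)² + (-1.4497·87.83)²) = √(74742.522963 + 16212.203382) = 301.5870 km
  Fenwold: √((-3.3722·111.32)² + (-1.7877·87.83)²) = √(140920.132688 + 24653.299161) = 406.9072 km
  → nearest: Kelbourne (301.5870 km)

P→Kelbourne; Q→Kelbourne; R→Dunvale; S→Kelbourne; T→Kelbourne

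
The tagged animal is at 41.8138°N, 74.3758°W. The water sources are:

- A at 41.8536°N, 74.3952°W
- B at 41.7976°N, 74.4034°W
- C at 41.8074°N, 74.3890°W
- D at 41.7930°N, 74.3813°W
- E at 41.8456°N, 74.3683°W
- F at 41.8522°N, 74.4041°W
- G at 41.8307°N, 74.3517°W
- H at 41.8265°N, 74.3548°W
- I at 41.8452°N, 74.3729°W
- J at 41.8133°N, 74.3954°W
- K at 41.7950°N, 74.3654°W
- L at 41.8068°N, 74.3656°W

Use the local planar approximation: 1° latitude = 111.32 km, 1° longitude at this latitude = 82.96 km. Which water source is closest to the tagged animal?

L

Distances from 41.8138°N, 74.3758°W:
A: √((0.0398·111.32)² + (-0.0194·82.96)²) = √(19.629649 + 2.590246) = 4.7138 km
B: √((-0.0162·111.32)² + (-0.0276·82.96)²) = √(3.252194 + 5.242708) = 2.9146 km
C: √((-0.0064·111.32)² + (-0.0132·82.96)²) = √(0.507582 + 1.199183) = 1.3064 km
D: √((-0.0208·111.32)² + (-0.0055·82.96)²) = √(5.361336 + 0.208191) = 2.3600 km
E: √((0.0318·111.32)² + (0.0075·82.96)²) = √(12.531430 + 0.387133) = 3.5942 km
F: √((0.0384·111.32)² + (-0.0283·82.96)²) = √(18.272957 + 5.512015) = 4.8770 km
G: √((0.0169·111.32)² + (0.0241·82.96)²) = √(3.539320 + 3.997344) = 2.7453 km
H: √((0.0127·111.32)² + (0.0210·82.96)²) = √(1.998729 + 3.035121) = 2.2436 km
I: √((0.0314·111.32)² + (0.0029·82.96)²) = √(12.218157 + 0.057881) = 3.5037 km
J: √((-0.0005·111.32)² + (-0.0196·82.96)²) = √(0.003098 + 2.643928) = 1.6270 km
K: √((-0.0188·111.32)² + (0.0104·82.96)²) = √(4.379879 + 0.744396) = 2.2637 km
L: √((-0.0070·111.32)² + (0.0102·82.96)²) = √(0.607215 + 0.716041) = 1.1503 km
Minimum: L at 1.1503 km.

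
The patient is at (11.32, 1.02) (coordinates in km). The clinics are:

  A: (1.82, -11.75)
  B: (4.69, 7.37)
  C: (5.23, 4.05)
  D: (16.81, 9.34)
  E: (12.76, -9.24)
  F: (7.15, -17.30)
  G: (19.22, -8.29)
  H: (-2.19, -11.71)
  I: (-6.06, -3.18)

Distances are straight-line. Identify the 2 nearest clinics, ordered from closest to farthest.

C, B

Distances from (11.32, 1.02):
A: √((-9.50)² + (-12.77)²) = √(90.2500 + 163.0729) = 15.92 km
B: √((-6.63)² + (6.35)²) = √(43.9569 + 40.3225) = 9.18 km
C: √((-6.09)² + (3.03)²) = √(37.0881 + 9.1809) = 6.80 km
D: √((5.49)² + (8.32)²) = √(30.1401 + 69.2224) = 9.97 km
E: √((1.44)² + (-10.26)²) = √(2.0736 + 105.2676) = 10.36 km
F: √((-4.17)² + (-18.32)²) = √(17.3889 + 335.6224) = 18.79 km
G: √((7.90)² + (-9.31)²) = √(62.4100 + 86.6761) = 12.21 km
H: √((-13.51)² + (-12.73)²) = √(182.5201 + 162.0529) = 18.56 km
I: √((-17.38)² + (-4.20)²) = √(302.0644 + 17.6400) = 17.88 km
Sorted: C (6.80 km) < B (9.18 km) < D (9.97 km) < E (10.36 km) < …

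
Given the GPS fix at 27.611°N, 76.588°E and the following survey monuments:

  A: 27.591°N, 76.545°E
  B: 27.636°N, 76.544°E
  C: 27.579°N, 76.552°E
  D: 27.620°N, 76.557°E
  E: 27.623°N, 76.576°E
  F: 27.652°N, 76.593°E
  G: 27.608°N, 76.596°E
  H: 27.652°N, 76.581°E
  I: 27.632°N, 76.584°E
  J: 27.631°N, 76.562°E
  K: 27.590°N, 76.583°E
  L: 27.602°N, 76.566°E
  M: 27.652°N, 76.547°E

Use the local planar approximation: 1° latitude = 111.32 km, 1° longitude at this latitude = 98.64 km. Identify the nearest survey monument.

Distances from 27.611°N, 76.588°E:
A: √((-0.020·111.32)² + (-0.043·98.64)²) = √(4.95686 + 17.99049) = 4.790 km
B: √((0.025·111.32)² + (-0.044·98.64)²) = √(7.74509 + 18.83699) = 5.156 km
C: √((-0.032·111.32)² + (-0.036·98.64)²) = √(12.68955 + 12.60989) = 5.030 km
D: √((0.009·111.32)² + (-0.031·98.64)²) = √(1.00376 + 9.35039) = 3.218 km
E: √((0.012·111.32)² + (-0.012·98.64)²) = √(1.78447 + 1.40110) = 1.785 km
F: √((0.041·111.32)² + (0.005·98.64)²) = √(20.83119 + 0.24325) = 4.591 km
G: √((-0.003·111.32)² + (0.008·98.64)²) = √(0.11153 + 0.62271) = 0.857 km
H: √((0.041·111.32)² + (-0.007·98.64)²) = √(20.83119 + 0.47676) = 4.616 km
I: √((0.021·111.32)² + (-0.004·98.64)²) = √(5.46493 + 0.15568) = 2.371 km
J: √((0.020·111.32)² + (-0.026·98.64)²) = √(4.95686 + 6.57738) = 3.396 km
K: √((-0.021·111.32)² + (-0.005·98.64)²) = √(5.46493 + 0.24325) = 2.389 km
L: √((-0.009·111.32)² + (-0.022·98.64)²) = √(1.00376 + 4.70925) = 2.390 km
M: √((0.041·111.32)² + (-0.041·98.64)²) = √(20.83119 + 16.35588) = 6.098 km
Minimum: G at 0.857 km.

G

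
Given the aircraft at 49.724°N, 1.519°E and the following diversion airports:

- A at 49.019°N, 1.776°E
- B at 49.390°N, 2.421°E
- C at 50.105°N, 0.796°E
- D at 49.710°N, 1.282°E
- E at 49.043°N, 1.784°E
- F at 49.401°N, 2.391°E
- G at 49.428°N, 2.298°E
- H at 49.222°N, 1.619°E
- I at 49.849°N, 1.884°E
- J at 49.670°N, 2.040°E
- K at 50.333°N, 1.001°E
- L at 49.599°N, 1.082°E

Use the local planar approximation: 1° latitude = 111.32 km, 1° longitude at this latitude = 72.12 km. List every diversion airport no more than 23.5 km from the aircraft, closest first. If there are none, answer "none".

Distances from 49.724°N, 1.519°E:
A: √((-0.705·111.32)² + (0.257·72.12)²) = √(6159.20458 + 343.54029) = 80.640 km
B: √((-0.334·111.32)² + (0.902·72.12)²) = √(1382.41784 + 4231.79393) = 74.928 km
C: √((0.381·111.32)² + (-0.723·72.12)²) = √(1798.85578 + 2718.86742) = 67.214 km
D: √((-0.014·111.32)² + (-0.237·72.12)²) = √(2.42886 + 292.15151) = 17.163 km
E: √((-0.681·111.32)² + (0.265·72.12)²) = √(5746.99235 + 365.26090) = 78.181 km
F: √((-0.323·111.32)² + (0.872·72.12)²) = √(1292.85982 + 3954.98104) = 72.442 km
G: √((-0.296·111.32)² + (0.779·72.12)²) = √(1085.74995 + 3156.35869) = 65.131 km
H: √((-0.502·111.32)² + (0.100·72.12)²) = √(3122.86945 + 52.01294) = 56.346 km
I: √((0.125·111.32)² + (0.365·72.12)²) = √(193.62722 + 692.94245) = 29.775 km
J: √((-0.054·111.32)² + (0.521·72.12)²) = √(36.13549 + 1411.84455) = 38.052 km
K: √((0.609·111.32)² + (-0.518·72.12)²) = √(4596.01017 + 1395.63212) = 77.406 km
L: √((-0.125·111.32)² + (-0.437·72.12)²) = √(193.62722 + 993.28599) = 34.452 km
Threshold 23.5 km: D (17.163 km) is within range.

D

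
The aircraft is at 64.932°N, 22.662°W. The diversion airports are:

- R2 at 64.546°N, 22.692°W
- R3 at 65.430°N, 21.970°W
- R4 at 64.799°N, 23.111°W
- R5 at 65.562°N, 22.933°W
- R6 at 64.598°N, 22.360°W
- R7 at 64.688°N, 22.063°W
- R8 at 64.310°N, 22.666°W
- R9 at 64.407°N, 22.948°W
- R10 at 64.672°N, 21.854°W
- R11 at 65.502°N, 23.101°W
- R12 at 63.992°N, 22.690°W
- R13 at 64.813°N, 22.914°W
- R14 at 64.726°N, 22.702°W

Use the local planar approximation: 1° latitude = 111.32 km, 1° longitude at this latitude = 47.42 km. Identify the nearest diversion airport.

R13

Distances from 64.932°N, 22.662°W:
R2: √((-0.386·111.32)² + (-0.030·47.42)²) = √(1846.37965 + 2.02379) = 42.993 km
R3: √((0.498·111.32)² + (0.692·47.42)²) = √(3073.30088 + 1076.80060) = 64.421 km
R4: √((-0.133·111.32)² + (-0.449·47.42)²) = √(219.20461 + 453.33138) = 25.933 km
R5: √((0.630·111.32)² + (-0.271·47.42)²) = √(4918.44132 + 165.14357) = 71.299 km
R6: √((-0.334·111.32)² + (0.302·47.42)²) = √(1382.41784 + 205.08646) = 39.843 km
R7: √((-0.244·111.32)² + (0.599·47.42)²) = √(737.77859 + 806.82016) = 39.301 km
R8: √((-0.622·111.32)² + (-0.004·47.42)²) = √(4794.32162 + 0.03598) = 69.241 km
R9: √((-0.525·111.32)² + (-0.286·47.42)²) = √(3415.58425 + 183.93110) = 59.996 km
R10: √((-0.260·111.32)² + (0.808·47.42)²) = √(837.70883 + 1468.06681) = 48.018 km
R11: √((0.570·111.32)² + (-0.439·47.42)²) = √(4026.20707 + 433.36331) = 66.780 km
R12: √((-0.940·111.32)² + (-0.028·47.42)²) = √(10949.69702 + 1.76295) = 104.649 km
R13: √((-0.119·111.32)² + (-0.252·47.42)²) = √(175.48513 + 142.79868) = 17.841 km
R14: √((-0.206·111.32)² + (-0.040·47.42)²) = √(525.87295 + 3.59785) = 23.010 km
Minimum: R13 at 17.841 km.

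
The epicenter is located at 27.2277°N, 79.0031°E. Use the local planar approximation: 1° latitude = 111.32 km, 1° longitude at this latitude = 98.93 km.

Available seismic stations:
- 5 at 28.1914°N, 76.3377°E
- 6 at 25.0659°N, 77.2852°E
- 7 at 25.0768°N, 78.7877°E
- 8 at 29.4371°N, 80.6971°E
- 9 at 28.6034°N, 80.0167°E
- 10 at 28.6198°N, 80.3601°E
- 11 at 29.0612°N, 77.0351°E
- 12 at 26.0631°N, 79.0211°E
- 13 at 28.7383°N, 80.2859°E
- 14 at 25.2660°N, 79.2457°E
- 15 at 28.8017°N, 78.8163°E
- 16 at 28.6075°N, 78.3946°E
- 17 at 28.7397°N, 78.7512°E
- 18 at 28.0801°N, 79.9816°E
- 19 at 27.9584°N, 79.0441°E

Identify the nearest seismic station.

19

Distances from 27.2277°N, 79.0031°E:
5: √((0.9637·111.32)² + (-2.6654·98.93)²) = √(11508.801864 + 69531.372946) = 284.6756 km
6: √((-2.1618·111.32)² + (-1.7179·98.93)²) = √(57913.181031 + 28883.630299) = 294.6130 km
7: √((-2.1509·111.32)² + (-0.2154·98.93)²) = √(57330.645873 + 454.095728) = 240.3846 km
8: √((2.2094·111.32)² + (1.6940·98.93)²) = √(60491.603195 + 28085.543342) = 297.6191 km
9: √((1.3757·111.32)² + (1.0136·98.93)²) = √(23452.755171 + 10055.165472) = 183.0517 km
10: √((1.3921·111.32)² + (1.3570·98.93)²) = √(24015.258308 + 18022.528189) = 205.0312 km
11: √((1.8335·111.32)² + (-1.9680·98.93)²) = √(41658.940831 + 37905.847089) = 282.0723 km
12: √((-1.1646·111.32)² + (0.0180·98.93)²) = √(16807.377975 + 3.171035) = 129.6555 km
13: √((1.5106·111.32)² + (1.2828·98.93)²) = √(28277.782909 + 16105.489190) = 210.6734 km
14: √((-1.9617·111.32)² + (0.2426·98.93)²) = √(47688.271294 + 576.020064) = 219.6914 km
15: √((1.5740·111.32)² + (-0.1868·98.93)²) = √(30701.235385 + 341.514983) = 176.1895 km
16: √((1.3798·111.32)² + (-0.6085·98.93)²) = √(23592.756020 + 3623.908163) = 164.9747 km
17: √((1.5120·111.32)² + (-0.2519·98.93)²) = √(28330.221995 + 621.029675) = 170.1507 km
18: √((0.8524·111.32)² + (0.9785·98.93)²) = √(9003.954204 + 9370.821777) = 135.5536 km
19: √((0.7307·111.32)² + (0.0410·98.93)²) = √(6616.443527 + 16.452191) = 81.4426 km
Minimum: 19 at 81.4426 km.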